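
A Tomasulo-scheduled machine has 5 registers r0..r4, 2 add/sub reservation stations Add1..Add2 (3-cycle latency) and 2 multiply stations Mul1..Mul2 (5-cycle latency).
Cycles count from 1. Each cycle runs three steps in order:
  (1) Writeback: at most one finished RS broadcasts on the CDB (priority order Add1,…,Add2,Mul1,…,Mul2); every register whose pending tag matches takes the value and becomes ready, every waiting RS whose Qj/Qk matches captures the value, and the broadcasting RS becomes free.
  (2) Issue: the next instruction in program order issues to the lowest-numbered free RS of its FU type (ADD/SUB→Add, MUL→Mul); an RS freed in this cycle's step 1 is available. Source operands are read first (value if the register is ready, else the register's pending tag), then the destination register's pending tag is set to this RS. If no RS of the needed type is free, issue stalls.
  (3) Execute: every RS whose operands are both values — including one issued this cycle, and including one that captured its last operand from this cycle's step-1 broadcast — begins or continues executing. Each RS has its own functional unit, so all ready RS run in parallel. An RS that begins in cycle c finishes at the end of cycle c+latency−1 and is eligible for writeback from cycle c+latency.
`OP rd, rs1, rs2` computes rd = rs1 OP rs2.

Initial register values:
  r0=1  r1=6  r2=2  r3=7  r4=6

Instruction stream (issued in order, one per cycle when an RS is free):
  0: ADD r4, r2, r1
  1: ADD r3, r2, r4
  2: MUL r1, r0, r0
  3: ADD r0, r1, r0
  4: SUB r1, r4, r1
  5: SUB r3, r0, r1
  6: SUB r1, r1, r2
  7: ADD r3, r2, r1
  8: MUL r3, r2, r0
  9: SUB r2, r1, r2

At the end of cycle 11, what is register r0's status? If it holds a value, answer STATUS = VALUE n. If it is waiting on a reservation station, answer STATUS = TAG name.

  c1: issue ADD r4<-Add1  regs: r0:1,r1:6,r2:2,r3:7,r4:Add1
  c2: issue ADD r3<-Add2  regs: r0:1,r1:6,r2:2,r3:Add2,r4:Add1
  c3: issue MUL r1<-Mul1  regs: r0:1,r1:Mul1,r2:2,r3:Add2,r4:Add1
  c4: CDB Add1=8; issue ADD r0<-Add1  regs: r0:Add1,r1:Mul1,r2:2,r3:Add2,r4:8
  c5: stall  regs: r0:Add1,r1:Mul1,r2:2,r3:Add2,r4:8
  c6: stall  regs: r0:Add1,r1:Mul1,r2:2,r3:Add2,r4:8
  c7: CDB Add2=10; issue SUB r1<-Add2  regs: r0:Add1,r1:Add2,r2:2,r3:10,r4:8
  c8: CDB Mul1=1; stall  regs: r0:Add1,r1:Add2,r2:2,r3:10,r4:8
  c9: stall  regs: r0:Add1,r1:Add2,r2:2,r3:10,r4:8
  c10: stall  regs: r0:Add1,r1:Add2,r2:2,r3:10,r4:8
  c11: CDB Add1=2; issue SUB r3<-Add1  regs: r0:2,r1:Add2,r2:2,r3:Add1,r4:8

STATUS = VALUE 2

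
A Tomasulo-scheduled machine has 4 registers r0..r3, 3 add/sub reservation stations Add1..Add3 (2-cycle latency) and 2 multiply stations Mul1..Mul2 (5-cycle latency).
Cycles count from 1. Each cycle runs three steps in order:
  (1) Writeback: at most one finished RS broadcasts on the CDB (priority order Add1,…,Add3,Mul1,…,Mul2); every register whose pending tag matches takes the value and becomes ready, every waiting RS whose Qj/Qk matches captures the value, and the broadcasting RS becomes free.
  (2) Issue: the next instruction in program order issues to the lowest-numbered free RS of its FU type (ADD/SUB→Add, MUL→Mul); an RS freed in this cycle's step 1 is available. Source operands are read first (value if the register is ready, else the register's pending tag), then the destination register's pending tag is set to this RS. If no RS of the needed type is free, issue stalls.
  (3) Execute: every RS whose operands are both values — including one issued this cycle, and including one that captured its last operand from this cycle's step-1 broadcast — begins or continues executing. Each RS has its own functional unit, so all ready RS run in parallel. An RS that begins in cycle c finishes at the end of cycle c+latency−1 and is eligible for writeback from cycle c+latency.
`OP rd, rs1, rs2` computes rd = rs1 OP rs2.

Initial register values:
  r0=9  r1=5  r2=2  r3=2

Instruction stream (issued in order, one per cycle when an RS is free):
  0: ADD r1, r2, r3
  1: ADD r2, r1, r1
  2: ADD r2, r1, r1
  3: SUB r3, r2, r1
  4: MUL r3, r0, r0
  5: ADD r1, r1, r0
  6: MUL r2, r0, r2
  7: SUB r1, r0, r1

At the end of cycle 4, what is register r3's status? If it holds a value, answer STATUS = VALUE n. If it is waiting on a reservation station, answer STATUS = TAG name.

  c1: issue ADD r1<-Add1  regs: r0:9,r1:Add1,r2:2,r3:2
  c2: issue ADD r2<-Add2  regs: r0:9,r1:Add1,r2:Add2,r3:2
  c3: CDB Add1=4; issue ADD r2<-Add1  regs: r0:9,r1:4,r2:Add1,r3:2
  c4: issue SUB r3<-Add3  regs: r0:9,r1:4,r2:Add1,r3:Add3

STATUS = TAG Add3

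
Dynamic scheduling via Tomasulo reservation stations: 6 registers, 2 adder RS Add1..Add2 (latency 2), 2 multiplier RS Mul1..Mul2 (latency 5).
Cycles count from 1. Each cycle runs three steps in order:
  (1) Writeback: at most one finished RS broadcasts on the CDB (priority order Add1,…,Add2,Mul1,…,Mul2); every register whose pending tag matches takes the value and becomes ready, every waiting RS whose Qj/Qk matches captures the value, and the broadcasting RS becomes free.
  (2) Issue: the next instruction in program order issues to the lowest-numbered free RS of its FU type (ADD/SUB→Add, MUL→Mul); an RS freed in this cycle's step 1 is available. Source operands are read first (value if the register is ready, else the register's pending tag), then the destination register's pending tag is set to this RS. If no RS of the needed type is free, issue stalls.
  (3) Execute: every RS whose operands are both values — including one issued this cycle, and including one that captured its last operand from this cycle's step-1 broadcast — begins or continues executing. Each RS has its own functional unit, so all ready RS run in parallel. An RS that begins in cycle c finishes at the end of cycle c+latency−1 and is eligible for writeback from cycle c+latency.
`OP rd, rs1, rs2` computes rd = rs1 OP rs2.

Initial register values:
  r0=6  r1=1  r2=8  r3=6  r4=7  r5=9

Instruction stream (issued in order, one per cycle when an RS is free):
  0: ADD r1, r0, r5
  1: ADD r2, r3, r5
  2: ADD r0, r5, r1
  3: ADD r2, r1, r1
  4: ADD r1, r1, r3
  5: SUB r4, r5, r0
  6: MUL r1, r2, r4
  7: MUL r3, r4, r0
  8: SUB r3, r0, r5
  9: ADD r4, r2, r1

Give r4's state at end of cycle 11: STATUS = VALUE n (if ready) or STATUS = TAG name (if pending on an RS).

STATUS = TAG Add2

c1: issue ADD r1<-Add1 | r0:6,r1:Add1,r2:8,r3:6,r4:7,r5:9
c2: issue ADD r2<-Add2 | r0:6,r1:Add1,r2:Add2,r3:6,r4:7,r5:9
c3: CDB Add1=15; issue ADD r0<-Add1 | r0:Add1,r1:15,r2:Add2,r3:6,r4:7,r5:9
c4: CDB Add2=15; issue ADD r2<-Add2 | r0:Add1,r1:15,r2:Add2,r3:6,r4:7,r5:9
c5: CDB Add1=24; issue ADD r1<-Add1 | r0:24,r1:Add1,r2:Add2,r3:6,r4:7,r5:9
c6: CDB Add2=30; issue SUB r4<-Add2 | r0:24,r1:Add1,r2:30,r3:6,r4:Add2,r5:9
c7: CDB Add1=21; issue MUL r1<-Mul1 | r0:24,r1:Mul1,r2:30,r3:6,r4:Add2,r5:9
c8: CDB Add2=-15; issue MUL r3<-Mul2 | r0:24,r1:Mul1,r2:30,r3:Mul2,r4:-15,r5:9
c9: issue SUB r3<-Add1 | r0:24,r1:Mul1,r2:30,r3:Add1,r4:-15,r5:9
c10: issue ADD r4<-Add2 | r0:24,r1:Mul1,r2:30,r3:Add1,r4:Add2,r5:9
c11: CDB Add1=15 | r0:24,r1:Mul1,r2:30,r3:15,r4:Add2,r5:9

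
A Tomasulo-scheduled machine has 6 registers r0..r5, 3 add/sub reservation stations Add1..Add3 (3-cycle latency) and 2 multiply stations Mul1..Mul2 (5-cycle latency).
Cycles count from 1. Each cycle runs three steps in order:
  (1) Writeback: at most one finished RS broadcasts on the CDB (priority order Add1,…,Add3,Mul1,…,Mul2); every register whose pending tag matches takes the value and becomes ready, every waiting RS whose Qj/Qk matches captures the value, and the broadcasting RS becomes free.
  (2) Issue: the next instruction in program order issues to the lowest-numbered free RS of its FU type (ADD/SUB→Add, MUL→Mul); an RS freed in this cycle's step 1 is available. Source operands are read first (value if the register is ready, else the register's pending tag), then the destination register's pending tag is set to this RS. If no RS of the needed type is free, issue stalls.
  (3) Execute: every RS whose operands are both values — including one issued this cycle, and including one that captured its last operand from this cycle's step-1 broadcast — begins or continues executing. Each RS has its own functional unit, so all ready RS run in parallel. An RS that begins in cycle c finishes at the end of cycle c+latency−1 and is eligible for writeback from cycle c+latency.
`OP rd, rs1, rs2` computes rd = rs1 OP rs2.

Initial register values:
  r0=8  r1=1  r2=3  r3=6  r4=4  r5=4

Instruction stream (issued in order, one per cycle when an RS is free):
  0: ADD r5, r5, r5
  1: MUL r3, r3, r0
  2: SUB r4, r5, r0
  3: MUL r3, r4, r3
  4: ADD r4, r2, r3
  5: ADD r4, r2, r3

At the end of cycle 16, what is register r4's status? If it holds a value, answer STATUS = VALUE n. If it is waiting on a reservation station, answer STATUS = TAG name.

cycle 1: issue ADD r5<-Add1 // r0:8,r1:1,r2:3,r3:6,r4:4,r5:Add1
cycle 2: issue MUL r3<-Mul1 // r0:8,r1:1,r2:3,r3:Mul1,r4:4,r5:Add1
cycle 3: issue SUB r4<-Add2 // r0:8,r1:1,r2:3,r3:Mul1,r4:Add2,r5:Add1
cycle 4: CDB Add1=8; issue MUL r3<-Mul2 // r0:8,r1:1,r2:3,r3:Mul2,r4:Add2,r5:8
cycle 5: issue ADD r4<-Add1 // r0:8,r1:1,r2:3,r3:Mul2,r4:Add1,r5:8
cycle 6: issue ADD r4<-Add3 // r0:8,r1:1,r2:3,r3:Mul2,r4:Add3,r5:8
cycle 7: CDB Add2=0 // r0:8,r1:1,r2:3,r3:Mul2,r4:Add3,r5:8
cycle 8: CDB Mul1=48 // r0:8,r1:1,r2:3,r3:Mul2,r4:Add3,r5:8
cycle 9: - // r0:8,r1:1,r2:3,r3:Mul2,r4:Add3,r5:8
cycle 10: - // r0:8,r1:1,r2:3,r3:Mul2,r4:Add3,r5:8
cycle 11: - // r0:8,r1:1,r2:3,r3:Mul2,r4:Add3,r5:8
cycle 12: - // r0:8,r1:1,r2:3,r3:Mul2,r4:Add3,r5:8
cycle 13: CDB Mul2=0 // r0:8,r1:1,r2:3,r3:0,r4:Add3,r5:8
cycle 14: - // r0:8,r1:1,r2:3,r3:0,r4:Add3,r5:8
cycle 15: - // r0:8,r1:1,r2:3,r3:0,r4:Add3,r5:8
cycle 16: CDB Add1=3 // r0:8,r1:1,r2:3,r3:0,r4:Add3,r5:8

STATUS = TAG Add3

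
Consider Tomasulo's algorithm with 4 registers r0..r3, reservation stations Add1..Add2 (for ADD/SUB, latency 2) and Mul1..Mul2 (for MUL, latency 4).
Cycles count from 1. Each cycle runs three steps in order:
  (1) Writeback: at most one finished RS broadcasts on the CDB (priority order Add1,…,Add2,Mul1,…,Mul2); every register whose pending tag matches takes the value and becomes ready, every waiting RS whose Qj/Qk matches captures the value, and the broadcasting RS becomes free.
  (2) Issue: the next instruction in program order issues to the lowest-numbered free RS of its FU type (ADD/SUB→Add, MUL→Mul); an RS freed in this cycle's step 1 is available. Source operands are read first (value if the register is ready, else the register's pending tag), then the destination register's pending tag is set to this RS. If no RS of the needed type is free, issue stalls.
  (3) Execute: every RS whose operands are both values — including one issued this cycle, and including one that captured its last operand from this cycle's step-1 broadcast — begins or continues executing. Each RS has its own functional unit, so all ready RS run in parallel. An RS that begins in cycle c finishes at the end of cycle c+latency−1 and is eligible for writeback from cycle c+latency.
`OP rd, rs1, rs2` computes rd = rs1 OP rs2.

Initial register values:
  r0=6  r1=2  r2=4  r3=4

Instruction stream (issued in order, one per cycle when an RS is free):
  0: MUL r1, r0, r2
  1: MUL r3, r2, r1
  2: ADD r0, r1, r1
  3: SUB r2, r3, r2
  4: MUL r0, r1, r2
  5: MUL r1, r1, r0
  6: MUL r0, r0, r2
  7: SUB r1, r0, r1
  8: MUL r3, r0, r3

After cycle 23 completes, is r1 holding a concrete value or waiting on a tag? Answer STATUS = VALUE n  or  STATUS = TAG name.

c1: issue MUL r1<-Mul1 | r0:6,r1:Mul1,r2:4,r3:4
c2: issue MUL r3<-Mul2 | r0:6,r1:Mul1,r2:4,r3:Mul2
c3: issue ADD r0<-Add1 | r0:Add1,r1:Mul1,r2:4,r3:Mul2
c4: issue SUB r2<-Add2 | r0:Add1,r1:Mul1,r2:Add2,r3:Mul2
c5: CDB Mul1=24; issue MUL r0<-Mul1 | r0:Mul1,r1:24,r2:Add2,r3:Mul2
c6: stall | r0:Mul1,r1:24,r2:Add2,r3:Mul2
c7: CDB Add1=48; stall | r0:Mul1,r1:24,r2:Add2,r3:Mul2
c8: stall | r0:Mul1,r1:24,r2:Add2,r3:Mul2
c9: CDB Mul2=96; issue MUL r1<-Mul2 | r0:Mul1,r1:Mul2,r2:Add2,r3:96
c10: stall | r0:Mul1,r1:Mul2,r2:Add2,r3:96
c11: CDB Add2=92; stall | r0:Mul1,r1:Mul2,r2:92,r3:96
c12: stall | r0:Mul1,r1:Mul2,r2:92,r3:96
c13: stall | r0:Mul1,r1:Mul2,r2:92,r3:96
c14: stall | r0:Mul1,r1:Mul2,r2:92,r3:96
c15: CDB Mul1=2208; issue MUL r0<-Mul1 | r0:Mul1,r1:Mul2,r2:92,r3:96
c16: issue SUB r1<-Add1 | r0:Mul1,r1:Add1,r2:92,r3:96
c17: stall | r0:Mul1,r1:Add1,r2:92,r3:96
c18: stall | r0:Mul1,r1:Add1,r2:92,r3:96
c19: CDB Mul1=203136; issue MUL r3<-Mul1 | r0:203136,r1:Add1,r2:92,r3:Mul1
c20: CDB Mul2=52992 | r0:203136,r1:Add1,r2:92,r3:Mul1
c21: - | r0:203136,r1:Add1,r2:92,r3:Mul1
c22: CDB Add1=150144 | r0:203136,r1:150144,r2:92,r3:Mul1
c23: CDB Mul1=19501056 | r0:203136,r1:150144,r2:92,r3:19501056

STATUS = VALUE 150144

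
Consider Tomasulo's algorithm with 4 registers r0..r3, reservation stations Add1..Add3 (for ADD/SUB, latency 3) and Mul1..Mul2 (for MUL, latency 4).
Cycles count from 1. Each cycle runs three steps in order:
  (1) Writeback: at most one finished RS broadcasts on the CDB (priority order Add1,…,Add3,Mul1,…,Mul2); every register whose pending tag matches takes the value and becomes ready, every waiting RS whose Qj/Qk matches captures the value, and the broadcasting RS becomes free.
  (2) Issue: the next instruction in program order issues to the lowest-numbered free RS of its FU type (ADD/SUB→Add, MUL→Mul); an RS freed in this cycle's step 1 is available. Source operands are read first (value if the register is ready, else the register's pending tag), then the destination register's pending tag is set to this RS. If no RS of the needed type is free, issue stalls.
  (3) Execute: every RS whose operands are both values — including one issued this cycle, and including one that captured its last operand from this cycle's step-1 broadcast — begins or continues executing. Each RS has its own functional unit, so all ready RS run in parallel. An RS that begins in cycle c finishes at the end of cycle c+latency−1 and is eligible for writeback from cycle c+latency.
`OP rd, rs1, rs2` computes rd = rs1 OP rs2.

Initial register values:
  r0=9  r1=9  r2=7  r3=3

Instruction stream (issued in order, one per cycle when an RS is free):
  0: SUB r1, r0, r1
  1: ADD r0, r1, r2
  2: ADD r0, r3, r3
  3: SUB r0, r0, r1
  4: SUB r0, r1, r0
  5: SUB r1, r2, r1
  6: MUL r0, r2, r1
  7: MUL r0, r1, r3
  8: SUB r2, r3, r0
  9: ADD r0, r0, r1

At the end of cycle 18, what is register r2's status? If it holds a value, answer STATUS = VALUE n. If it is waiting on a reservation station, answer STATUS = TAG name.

c1: issue SUB r1<-Add1 | r0:9,r1:Add1,r2:7,r3:3
c2: issue ADD r0<-Add2 | r0:Add2,r1:Add1,r2:7,r3:3
c3: issue ADD r0<-Add3 | r0:Add3,r1:Add1,r2:7,r3:3
c4: CDB Add1=0; issue SUB r0<-Add1 | r0:Add1,r1:0,r2:7,r3:3
c5: stall | r0:Add1,r1:0,r2:7,r3:3
c6: CDB Add3=6; issue SUB r0<-Add3 | r0:Add3,r1:0,r2:7,r3:3
c7: CDB Add2=7; issue SUB r1<-Add2 | r0:Add3,r1:Add2,r2:7,r3:3
c8: issue MUL r0<-Mul1 | r0:Mul1,r1:Add2,r2:7,r3:3
c9: CDB Add1=6; issue MUL r0<-Mul2 | r0:Mul2,r1:Add2,r2:7,r3:3
c10: CDB Add2=7; issue SUB r2<-Add1 | r0:Mul2,r1:7,r2:Add1,r3:3
c11: issue ADD r0<-Add2 | r0:Add2,r1:7,r2:Add1,r3:3
c12: CDB Add3=-6 | r0:Add2,r1:7,r2:Add1,r3:3
c13: - | r0:Add2,r1:7,r2:Add1,r3:3
c14: CDB Mul1=49 | r0:Add2,r1:7,r2:Add1,r3:3
c15: CDB Mul2=21 | r0:Add2,r1:7,r2:Add1,r3:3
c16: - | r0:Add2,r1:7,r2:Add1,r3:3
c17: - | r0:Add2,r1:7,r2:Add1,r3:3
c18: CDB Add1=-18 | r0:Add2,r1:7,r2:-18,r3:3

STATUS = VALUE -18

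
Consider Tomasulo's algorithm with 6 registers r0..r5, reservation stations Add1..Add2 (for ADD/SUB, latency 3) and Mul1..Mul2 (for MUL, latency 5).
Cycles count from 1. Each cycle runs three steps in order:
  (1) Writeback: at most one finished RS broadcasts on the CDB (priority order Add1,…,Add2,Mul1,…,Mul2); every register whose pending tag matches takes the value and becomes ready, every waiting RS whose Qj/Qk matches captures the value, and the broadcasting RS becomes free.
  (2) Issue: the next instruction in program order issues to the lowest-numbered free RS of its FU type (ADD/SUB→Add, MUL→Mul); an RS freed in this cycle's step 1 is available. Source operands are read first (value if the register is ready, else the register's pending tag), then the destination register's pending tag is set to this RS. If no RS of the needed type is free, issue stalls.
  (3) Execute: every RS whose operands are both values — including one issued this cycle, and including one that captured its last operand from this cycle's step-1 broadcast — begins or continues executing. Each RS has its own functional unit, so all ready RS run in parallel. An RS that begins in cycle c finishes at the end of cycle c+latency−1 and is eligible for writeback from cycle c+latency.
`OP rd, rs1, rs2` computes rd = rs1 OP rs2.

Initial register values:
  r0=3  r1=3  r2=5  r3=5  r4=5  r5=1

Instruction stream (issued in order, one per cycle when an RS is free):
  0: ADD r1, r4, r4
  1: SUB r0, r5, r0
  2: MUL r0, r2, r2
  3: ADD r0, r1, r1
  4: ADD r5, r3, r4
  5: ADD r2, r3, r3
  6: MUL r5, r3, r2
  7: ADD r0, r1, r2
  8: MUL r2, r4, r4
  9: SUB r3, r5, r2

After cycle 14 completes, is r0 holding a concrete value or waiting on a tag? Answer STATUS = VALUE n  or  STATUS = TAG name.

STATUS = VALUE 20

  c1: issue ADD r1<-Add1  regs: r0:3,r1:Add1,r2:5,r3:5,r4:5,r5:1
  c2: issue SUB r0<-Add2  regs: r0:Add2,r1:Add1,r2:5,r3:5,r4:5,r5:1
  c3: issue MUL r0<-Mul1  regs: r0:Mul1,r1:Add1,r2:5,r3:5,r4:5,r5:1
  c4: CDB Add1=10; issue ADD r0<-Add1  regs: r0:Add1,r1:10,r2:5,r3:5,r4:5,r5:1
  c5: CDB Add2=-2; issue ADD r5<-Add2  regs: r0:Add1,r1:10,r2:5,r3:5,r4:5,r5:Add2
  c6: stall  regs: r0:Add1,r1:10,r2:5,r3:5,r4:5,r5:Add2
  c7: CDB Add1=20; issue ADD r2<-Add1  regs: r0:20,r1:10,r2:Add1,r3:5,r4:5,r5:Add2
  c8: CDB Add2=10; issue MUL r5<-Mul2  regs: r0:20,r1:10,r2:Add1,r3:5,r4:5,r5:Mul2
  c9: CDB Mul1=25; issue ADD r0<-Add2  regs: r0:Add2,r1:10,r2:Add1,r3:5,r4:5,r5:Mul2
  c10: CDB Add1=10; issue MUL r2<-Mul1  regs: r0:Add2,r1:10,r2:Mul1,r3:5,r4:5,r5:Mul2
  c11: issue SUB r3<-Add1  regs: r0:Add2,r1:10,r2:Mul1,r3:Add1,r4:5,r5:Mul2
  c12: -  regs: r0:Add2,r1:10,r2:Mul1,r3:Add1,r4:5,r5:Mul2
  c13: CDB Add2=20  regs: r0:20,r1:10,r2:Mul1,r3:Add1,r4:5,r5:Mul2
  c14: -  regs: r0:20,r1:10,r2:Mul1,r3:Add1,r4:5,r5:Mul2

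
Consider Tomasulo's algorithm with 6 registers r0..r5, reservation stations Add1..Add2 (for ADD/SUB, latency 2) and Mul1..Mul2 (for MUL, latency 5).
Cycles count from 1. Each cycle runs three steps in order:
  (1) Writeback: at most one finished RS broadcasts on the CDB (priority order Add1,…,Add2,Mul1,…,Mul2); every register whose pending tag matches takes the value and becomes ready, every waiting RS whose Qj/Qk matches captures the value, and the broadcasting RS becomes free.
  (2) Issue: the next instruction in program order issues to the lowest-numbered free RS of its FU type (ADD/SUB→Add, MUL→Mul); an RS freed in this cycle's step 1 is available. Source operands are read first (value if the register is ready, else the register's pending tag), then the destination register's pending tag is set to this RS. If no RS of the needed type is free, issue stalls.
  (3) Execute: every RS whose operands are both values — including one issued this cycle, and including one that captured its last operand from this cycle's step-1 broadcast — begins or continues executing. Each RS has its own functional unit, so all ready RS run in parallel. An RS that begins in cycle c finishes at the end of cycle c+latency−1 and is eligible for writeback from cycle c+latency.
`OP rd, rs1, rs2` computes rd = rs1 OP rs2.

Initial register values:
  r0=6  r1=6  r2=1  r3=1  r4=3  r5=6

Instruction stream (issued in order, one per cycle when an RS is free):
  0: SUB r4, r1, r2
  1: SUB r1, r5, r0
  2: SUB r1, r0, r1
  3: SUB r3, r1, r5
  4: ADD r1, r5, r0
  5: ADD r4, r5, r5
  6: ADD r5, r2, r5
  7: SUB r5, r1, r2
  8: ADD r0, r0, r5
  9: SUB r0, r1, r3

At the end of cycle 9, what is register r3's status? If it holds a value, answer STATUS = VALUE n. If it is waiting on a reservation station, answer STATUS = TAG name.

c1: issue SUB r4<-Add1 | r0:6,r1:6,r2:1,r3:1,r4:Add1,r5:6
c2: issue SUB r1<-Add2 | r0:6,r1:Add2,r2:1,r3:1,r4:Add1,r5:6
c3: CDB Add1=5; issue SUB r1<-Add1 | r0:6,r1:Add1,r2:1,r3:1,r4:5,r5:6
c4: CDB Add2=0; issue SUB r3<-Add2 | r0:6,r1:Add1,r2:1,r3:Add2,r4:5,r5:6
c5: stall | r0:6,r1:Add1,r2:1,r3:Add2,r4:5,r5:6
c6: CDB Add1=6; issue ADD r1<-Add1 | r0:6,r1:Add1,r2:1,r3:Add2,r4:5,r5:6
c7: stall | r0:6,r1:Add1,r2:1,r3:Add2,r4:5,r5:6
c8: CDB Add1=12; issue ADD r4<-Add1 | r0:6,r1:12,r2:1,r3:Add2,r4:Add1,r5:6
c9: CDB Add2=0; issue ADD r5<-Add2 | r0:6,r1:12,r2:1,r3:0,r4:Add1,r5:Add2

STATUS = VALUE 0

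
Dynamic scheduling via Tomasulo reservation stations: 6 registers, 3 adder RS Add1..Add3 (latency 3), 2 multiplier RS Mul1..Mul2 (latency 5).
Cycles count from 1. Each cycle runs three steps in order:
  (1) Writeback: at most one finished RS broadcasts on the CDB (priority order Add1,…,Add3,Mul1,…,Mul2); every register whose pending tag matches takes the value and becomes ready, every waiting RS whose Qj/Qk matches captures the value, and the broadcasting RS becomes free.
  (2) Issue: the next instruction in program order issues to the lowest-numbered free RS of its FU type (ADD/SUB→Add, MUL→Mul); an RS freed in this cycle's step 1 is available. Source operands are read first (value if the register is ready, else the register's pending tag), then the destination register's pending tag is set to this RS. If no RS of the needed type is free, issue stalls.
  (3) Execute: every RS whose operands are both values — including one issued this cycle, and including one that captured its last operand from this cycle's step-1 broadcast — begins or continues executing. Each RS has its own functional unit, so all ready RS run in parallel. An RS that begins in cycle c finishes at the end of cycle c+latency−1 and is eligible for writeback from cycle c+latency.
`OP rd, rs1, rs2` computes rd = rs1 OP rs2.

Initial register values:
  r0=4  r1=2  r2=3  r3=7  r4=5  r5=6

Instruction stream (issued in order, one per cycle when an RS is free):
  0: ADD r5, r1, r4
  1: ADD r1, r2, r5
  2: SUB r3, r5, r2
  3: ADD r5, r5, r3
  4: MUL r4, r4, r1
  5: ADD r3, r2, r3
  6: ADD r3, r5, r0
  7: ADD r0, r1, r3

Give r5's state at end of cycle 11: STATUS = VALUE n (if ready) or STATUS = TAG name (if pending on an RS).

STATUS = VALUE 11

  c1: issue ADD r5<-Add1  regs: r0:4,r1:2,r2:3,r3:7,r4:5,r5:Add1
  c2: issue ADD r1<-Add2  regs: r0:4,r1:Add2,r2:3,r3:7,r4:5,r5:Add1
  c3: issue SUB r3<-Add3  regs: r0:4,r1:Add2,r2:3,r3:Add3,r4:5,r5:Add1
  c4: CDB Add1=7; issue ADD r5<-Add1  regs: r0:4,r1:Add2,r2:3,r3:Add3,r4:5,r5:Add1
  c5: issue MUL r4<-Mul1  regs: r0:4,r1:Add2,r2:3,r3:Add3,r4:Mul1,r5:Add1
  c6: stall  regs: r0:4,r1:Add2,r2:3,r3:Add3,r4:Mul1,r5:Add1
  c7: CDB Add2=10; issue ADD r3<-Add2  regs: r0:4,r1:10,r2:3,r3:Add2,r4:Mul1,r5:Add1
  c8: CDB Add3=4; issue ADD r3<-Add3  regs: r0:4,r1:10,r2:3,r3:Add3,r4:Mul1,r5:Add1
  c9: stall  regs: r0:4,r1:10,r2:3,r3:Add3,r4:Mul1,r5:Add1
  c10: stall  regs: r0:4,r1:10,r2:3,r3:Add3,r4:Mul1,r5:Add1
  c11: CDB Add1=11; issue ADD r0<-Add1  regs: r0:Add1,r1:10,r2:3,r3:Add3,r4:Mul1,r5:11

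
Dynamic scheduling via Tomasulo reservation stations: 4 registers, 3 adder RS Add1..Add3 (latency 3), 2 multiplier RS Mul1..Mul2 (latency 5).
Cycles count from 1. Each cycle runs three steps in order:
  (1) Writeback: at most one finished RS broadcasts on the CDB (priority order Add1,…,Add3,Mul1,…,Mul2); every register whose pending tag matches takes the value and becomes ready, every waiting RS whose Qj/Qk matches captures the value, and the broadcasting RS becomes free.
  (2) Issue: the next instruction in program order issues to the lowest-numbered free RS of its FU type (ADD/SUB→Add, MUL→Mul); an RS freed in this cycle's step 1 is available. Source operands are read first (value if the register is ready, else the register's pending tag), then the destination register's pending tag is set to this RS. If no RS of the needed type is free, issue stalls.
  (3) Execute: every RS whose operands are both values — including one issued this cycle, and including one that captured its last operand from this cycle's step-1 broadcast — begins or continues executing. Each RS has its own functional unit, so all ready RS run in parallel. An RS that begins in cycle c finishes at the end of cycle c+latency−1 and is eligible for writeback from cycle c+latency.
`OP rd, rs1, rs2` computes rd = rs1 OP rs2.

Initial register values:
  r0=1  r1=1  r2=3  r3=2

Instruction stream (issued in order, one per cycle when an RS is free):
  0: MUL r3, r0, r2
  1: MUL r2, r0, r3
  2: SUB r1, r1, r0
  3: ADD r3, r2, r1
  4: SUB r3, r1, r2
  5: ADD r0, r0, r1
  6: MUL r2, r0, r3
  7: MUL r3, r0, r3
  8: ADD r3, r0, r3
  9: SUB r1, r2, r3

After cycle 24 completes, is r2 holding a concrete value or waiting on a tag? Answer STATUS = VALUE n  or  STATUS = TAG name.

STATUS = VALUE -3

c1: issue MUL r3<-Mul1 | r0:1,r1:1,r2:3,r3:Mul1
c2: issue MUL r2<-Mul2 | r0:1,r1:1,r2:Mul2,r3:Mul1
c3: issue SUB r1<-Add1 | r0:1,r1:Add1,r2:Mul2,r3:Mul1
c4: issue ADD r3<-Add2 | r0:1,r1:Add1,r2:Mul2,r3:Add2
c5: issue SUB r3<-Add3 | r0:1,r1:Add1,r2:Mul2,r3:Add3
c6: CDB Add1=0; issue ADD r0<-Add1 | r0:Add1,r1:0,r2:Mul2,r3:Add3
c7: CDB Mul1=3; issue MUL r2<-Mul1 | r0:Add1,r1:0,r2:Mul1,r3:Add3
c8: stall | r0:Add1,r1:0,r2:Mul1,r3:Add3
c9: CDB Add1=1; stall | r0:1,r1:0,r2:Mul1,r3:Add3
c10: stall | r0:1,r1:0,r2:Mul1,r3:Add3
c11: stall | r0:1,r1:0,r2:Mul1,r3:Add3
c12: CDB Mul2=3; issue MUL r3<-Mul2 | r0:1,r1:0,r2:Mul1,r3:Mul2
c13: issue ADD r3<-Add1 | r0:1,r1:0,r2:Mul1,r3:Add1
c14: stall | r0:1,r1:0,r2:Mul1,r3:Add1
c15: CDB Add2=3; issue SUB r1<-Add2 | r0:1,r1:Add2,r2:Mul1,r3:Add1
c16: CDB Add3=-3 | r0:1,r1:Add2,r2:Mul1,r3:Add1
c17: - | r0:1,r1:Add2,r2:Mul1,r3:Add1
c18: - | r0:1,r1:Add2,r2:Mul1,r3:Add1
c19: - | r0:1,r1:Add2,r2:Mul1,r3:Add1
c20: - | r0:1,r1:Add2,r2:Mul1,r3:Add1
c21: CDB Mul1=-3 | r0:1,r1:Add2,r2:-3,r3:Add1
c22: CDB Mul2=-3 | r0:1,r1:Add2,r2:-3,r3:Add1
c23: - | r0:1,r1:Add2,r2:-3,r3:Add1
c24: - | r0:1,r1:Add2,r2:-3,r3:Add1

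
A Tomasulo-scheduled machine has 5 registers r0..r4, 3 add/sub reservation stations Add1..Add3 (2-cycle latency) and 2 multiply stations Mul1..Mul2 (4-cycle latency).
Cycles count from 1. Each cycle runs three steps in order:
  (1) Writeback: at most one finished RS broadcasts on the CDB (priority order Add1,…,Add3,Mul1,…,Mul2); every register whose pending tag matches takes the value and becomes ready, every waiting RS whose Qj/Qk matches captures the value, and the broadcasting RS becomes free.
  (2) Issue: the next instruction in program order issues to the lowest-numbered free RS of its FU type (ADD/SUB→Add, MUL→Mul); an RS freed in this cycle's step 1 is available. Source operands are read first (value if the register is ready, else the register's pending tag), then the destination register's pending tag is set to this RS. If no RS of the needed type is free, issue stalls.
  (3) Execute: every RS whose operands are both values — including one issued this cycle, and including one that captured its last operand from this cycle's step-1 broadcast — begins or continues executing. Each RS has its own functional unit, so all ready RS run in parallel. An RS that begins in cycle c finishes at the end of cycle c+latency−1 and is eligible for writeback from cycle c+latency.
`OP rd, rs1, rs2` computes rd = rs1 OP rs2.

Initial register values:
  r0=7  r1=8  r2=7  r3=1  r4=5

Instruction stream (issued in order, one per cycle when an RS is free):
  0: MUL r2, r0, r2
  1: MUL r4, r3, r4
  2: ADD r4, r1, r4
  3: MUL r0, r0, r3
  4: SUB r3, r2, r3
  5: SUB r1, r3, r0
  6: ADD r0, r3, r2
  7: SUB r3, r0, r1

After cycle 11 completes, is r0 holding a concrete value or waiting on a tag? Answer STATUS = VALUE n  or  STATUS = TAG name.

STATUS = VALUE 97

cycle 1: issue MUL r2<-Mul1 // r0:7,r1:8,r2:Mul1,r3:1,r4:5
cycle 2: issue MUL r4<-Mul2 // r0:7,r1:8,r2:Mul1,r3:1,r4:Mul2
cycle 3: issue ADD r4<-Add1 // r0:7,r1:8,r2:Mul1,r3:1,r4:Add1
cycle 4: stall // r0:7,r1:8,r2:Mul1,r3:1,r4:Add1
cycle 5: CDB Mul1=49; issue MUL r0<-Mul1 // r0:Mul1,r1:8,r2:49,r3:1,r4:Add1
cycle 6: CDB Mul2=5; issue SUB r3<-Add2 // r0:Mul1,r1:8,r2:49,r3:Add2,r4:Add1
cycle 7: issue SUB r1<-Add3 // r0:Mul1,r1:Add3,r2:49,r3:Add2,r4:Add1
cycle 8: CDB Add1=13; issue ADD r0<-Add1 // r0:Add1,r1:Add3,r2:49,r3:Add2,r4:13
cycle 9: CDB Add2=48; issue SUB r3<-Add2 // r0:Add1,r1:Add3,r2:49,r3:Add2,r4:13
cycle 10: CDB Mul1=7 // r0:Add1,r1:Add3,r2:49,r3:Add2,r4:13
cycle 11: CDB Add1=97 // r0:97,r1:Add3,r2:49,r3:Add2,r4:13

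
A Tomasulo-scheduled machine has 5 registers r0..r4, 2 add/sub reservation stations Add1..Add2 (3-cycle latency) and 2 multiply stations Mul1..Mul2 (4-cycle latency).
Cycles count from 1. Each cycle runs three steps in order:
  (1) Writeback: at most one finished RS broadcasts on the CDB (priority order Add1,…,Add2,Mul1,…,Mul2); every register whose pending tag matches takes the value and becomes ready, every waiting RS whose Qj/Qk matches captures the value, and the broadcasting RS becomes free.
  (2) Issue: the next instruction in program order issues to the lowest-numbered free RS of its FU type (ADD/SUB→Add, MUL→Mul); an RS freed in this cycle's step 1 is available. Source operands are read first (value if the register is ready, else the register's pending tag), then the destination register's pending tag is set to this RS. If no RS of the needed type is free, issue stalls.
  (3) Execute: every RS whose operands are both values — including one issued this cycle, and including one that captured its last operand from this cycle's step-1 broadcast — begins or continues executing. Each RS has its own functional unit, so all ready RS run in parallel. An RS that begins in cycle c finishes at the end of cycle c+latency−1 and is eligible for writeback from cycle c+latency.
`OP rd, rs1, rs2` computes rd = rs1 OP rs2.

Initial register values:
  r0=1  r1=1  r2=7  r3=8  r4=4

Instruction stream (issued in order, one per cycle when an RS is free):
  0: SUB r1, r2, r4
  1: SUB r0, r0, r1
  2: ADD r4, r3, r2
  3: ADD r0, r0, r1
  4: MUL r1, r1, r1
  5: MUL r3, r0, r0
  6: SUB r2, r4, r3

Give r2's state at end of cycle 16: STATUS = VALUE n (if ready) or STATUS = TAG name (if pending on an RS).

STATUS = TAG Add2

c1: issue SUB r1<-Add1 | r0:1,r1:Add1,r2:7,r3:8,r4:4
c2: issue SUB r0<-Add2 | r0:Add2,r1:Add1,r2:7,r3:8,r4:4
c3: stall | r0:Add2,r1:Add1,r2:7,r3:8,r4:4
c4: CDB Add1=3; issue ADD r4<-Add1 | r0:Add2,r1:3,r2:7,r3:8,r4:Add1
c5: stall | r0:Add2,r1:3,r2:7,r3:8,r4:Add1
c6: stall | r0:Add2,r1:3,r2:7,r3:8,r4:Add1
c7: CDB Add1=15; issue ADD r0<-Add1 | r0:Add1,r1:3,r2:7,r3:8,r4:15
c8: CDB Add2=-2; issue MUL r1<-Mul1 | r0:Add1,r1:Mul1,r2:7,r3:8,r4:15
c9: issue MUL r3<-Mul2 | r0:Add1,r1:Mul1,r2:7,r3:Mul2,r4:15
c10: issue SUB r2<-Add2 | r0:Add1,r1:Mul1,r2:Add2,r3:Mul2,r4:15
c11: CDB Add1=1 | r0:1,r1:Mul1,r2:Add2,r3:Mul2,r4:15
c12: CDB Mul1=9 | r0:1,r1:9,r2:Add2,r3:Mul2,r4:15
c13: - | r0:1,r1:9,r2:Add2,r3:Mul2,r4:15
c14: - | r0:1,r1:9,r2:Add2,r3:Mul2,r4:15
c15: CDB Mul2=1 | r0:1,r1:9,r2:Add2,r3:1,r4:15
c16: - | r0:1,r1:9,r2:Add2,r3:1,r4:15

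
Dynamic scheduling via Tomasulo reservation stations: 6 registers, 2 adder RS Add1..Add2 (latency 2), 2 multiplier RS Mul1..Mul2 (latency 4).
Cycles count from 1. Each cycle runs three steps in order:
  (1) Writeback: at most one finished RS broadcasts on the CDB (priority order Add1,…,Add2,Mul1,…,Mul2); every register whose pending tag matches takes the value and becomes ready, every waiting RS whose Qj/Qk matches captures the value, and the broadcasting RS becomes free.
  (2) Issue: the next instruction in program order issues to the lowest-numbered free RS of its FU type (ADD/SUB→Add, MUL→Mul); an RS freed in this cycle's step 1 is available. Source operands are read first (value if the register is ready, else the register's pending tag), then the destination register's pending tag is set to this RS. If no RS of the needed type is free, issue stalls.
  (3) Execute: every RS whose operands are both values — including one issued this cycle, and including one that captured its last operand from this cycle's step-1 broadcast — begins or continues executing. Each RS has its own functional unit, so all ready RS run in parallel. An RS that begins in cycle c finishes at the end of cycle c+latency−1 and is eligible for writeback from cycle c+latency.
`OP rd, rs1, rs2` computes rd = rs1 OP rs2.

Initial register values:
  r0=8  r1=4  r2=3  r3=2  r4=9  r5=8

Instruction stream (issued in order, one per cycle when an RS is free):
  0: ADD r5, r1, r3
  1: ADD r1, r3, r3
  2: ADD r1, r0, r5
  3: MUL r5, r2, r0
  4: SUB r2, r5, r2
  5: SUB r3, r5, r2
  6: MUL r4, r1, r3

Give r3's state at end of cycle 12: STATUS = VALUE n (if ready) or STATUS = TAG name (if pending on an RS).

STATUS = VALUE 3

  c1: issue ADD r5<-Add1  regs: r0:8,r1:4,r2:3,r3:2,r4:9,r5:Add1
  c2: issue ADD r1<-Add2  regs: r0:8,r1:Add2,r2:3,r3:2,r4:9,r5:Add1
  c3: CDB Add1=6; issue ADD r1<-Add1  regs: r0:8,r1:Add1,r2:3,r3:2,r4:9,r5:6
  c4: CDB Add2=4; issue MUL r5<-Mul1  regs: r0:8,r1:Add1,r2:3,r3:2,r4:9,r5:Mul1
  c5: CDB Add1=14; issue SUB r2<-Add1  regs: r0:8,r1:14,r2:Add1,r3:2,r4:9,r5:Mul1
  c6: issue SUB r3<-Add2  regs: r0:8,r1:14,r2:Add1,r3:Add2,r4:9,r5:Mul1
  c7: issue MUL r4<-Mul2  regs: r0:8,r1:14,r2:Add1,r3:Add2,r4:Mul2,r5:Mul1
  c8: CDB Mul1=24  regs: r0:8,r1:14,r2:Add1,r3:Add2,r4:Mul2,r5:24
  c9: -  regs: r0:8,r1:14,r2:Add1,r3:Add2,r4:Mul2,r5:24
  c10: CDB Add1=21  regs: r0:8,r1:14,r2:21,r3:Add2,r4:Mul2,r5:24
  c11: -  regs: r0:8,r1:14,r2:21,r3:Add2,r4:Mul2,r5:24
  c12: CDB Add2=3  regs: r0:8,r1:14,r2:21,r3:3,r4:Mul2,r5:24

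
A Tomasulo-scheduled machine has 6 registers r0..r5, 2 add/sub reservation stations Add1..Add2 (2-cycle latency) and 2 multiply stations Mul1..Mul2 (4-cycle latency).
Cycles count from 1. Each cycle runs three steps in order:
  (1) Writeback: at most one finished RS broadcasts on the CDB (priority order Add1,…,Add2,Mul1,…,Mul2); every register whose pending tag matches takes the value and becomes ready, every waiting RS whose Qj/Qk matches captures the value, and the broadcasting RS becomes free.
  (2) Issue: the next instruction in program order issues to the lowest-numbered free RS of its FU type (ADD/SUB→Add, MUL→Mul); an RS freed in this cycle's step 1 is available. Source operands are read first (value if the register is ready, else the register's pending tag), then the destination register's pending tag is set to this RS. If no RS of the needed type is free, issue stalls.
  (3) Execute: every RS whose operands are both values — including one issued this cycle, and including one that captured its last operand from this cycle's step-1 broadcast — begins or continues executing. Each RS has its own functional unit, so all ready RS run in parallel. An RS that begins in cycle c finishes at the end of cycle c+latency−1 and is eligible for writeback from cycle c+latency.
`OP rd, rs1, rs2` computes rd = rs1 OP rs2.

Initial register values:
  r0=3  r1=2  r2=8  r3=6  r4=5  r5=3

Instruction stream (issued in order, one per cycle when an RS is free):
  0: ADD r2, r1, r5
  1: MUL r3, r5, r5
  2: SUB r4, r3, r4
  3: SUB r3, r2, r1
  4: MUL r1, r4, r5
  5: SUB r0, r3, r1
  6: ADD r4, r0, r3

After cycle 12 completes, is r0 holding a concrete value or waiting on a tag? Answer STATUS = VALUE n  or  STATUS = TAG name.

STATUS = TAG Add2

c1: issue ADD r2<-Add1 | r0:3,r1:2,r2:Add1,r3:6,r4:5,r5:3
c2: issue MUL r3<-Mul1 | r0:3,r1:2,r2:Add1,r3:Mul1,r4:5,r5:3
c3: CDB Add1=5; issue SUB r4<-Add1 | r0:3,r1:2,r2:5,r3:Mul1,r4:Add1,r5:3
c4: issue SUB r3<-Add2 | r0:3,r1:2,r2:5,r3:Add2,r4:Add1,r5:3
c5: issue MUL r1<-Mul2 | r0:3,r1:Mul2,r2:5,r3:Add2,r4:Add1,r5:3
c6: CDB Add2=3; issue SUB r0<-Add2 | r0:Add2,r1:Mul2,r2:5,r3:3,r4:Add1,r5:3
c7: CDB Mul1=9; stall | r0:Add2,r1:Mul2,r2:5,r3:3,r4:Add1,r5:3
c8: stall | r0:Add2,r1:Mul2,r2:5,r3:3,r4:Add1,r5:3
c9: CDB Add1=4; issue ADD r4<-Add1 | r0:Add2,r1:Mul2,r2:5,r3:3,r4:Add1,r5:3
c10: - | r0:Add2,r1:Mul2,r2:5,r3:3,r4:Add1,r5:3
c11: - | r0:Add2,r1:Mul2,r2:5,r3:3,r4:Add1,r5:3
c12: - | r0:Add2,r1:Mul2,r2:5,r3:3,r4:Add1,r5:3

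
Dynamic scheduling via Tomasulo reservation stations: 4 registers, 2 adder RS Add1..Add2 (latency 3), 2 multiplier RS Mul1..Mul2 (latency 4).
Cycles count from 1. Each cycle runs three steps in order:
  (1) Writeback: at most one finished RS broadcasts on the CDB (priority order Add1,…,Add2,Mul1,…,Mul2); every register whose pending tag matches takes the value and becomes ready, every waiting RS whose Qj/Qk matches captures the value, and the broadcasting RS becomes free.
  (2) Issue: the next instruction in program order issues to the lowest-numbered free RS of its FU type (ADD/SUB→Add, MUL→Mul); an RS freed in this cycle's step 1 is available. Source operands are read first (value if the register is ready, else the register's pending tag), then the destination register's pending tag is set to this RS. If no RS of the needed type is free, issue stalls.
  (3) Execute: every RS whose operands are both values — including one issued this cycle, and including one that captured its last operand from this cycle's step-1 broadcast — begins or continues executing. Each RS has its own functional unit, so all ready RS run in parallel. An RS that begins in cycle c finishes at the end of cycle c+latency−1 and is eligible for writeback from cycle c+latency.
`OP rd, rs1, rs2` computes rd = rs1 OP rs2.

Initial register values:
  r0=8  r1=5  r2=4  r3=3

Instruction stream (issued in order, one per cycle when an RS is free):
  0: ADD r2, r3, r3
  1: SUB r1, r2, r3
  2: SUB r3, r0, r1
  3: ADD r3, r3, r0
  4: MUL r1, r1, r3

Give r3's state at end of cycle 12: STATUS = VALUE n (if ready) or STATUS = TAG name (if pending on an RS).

STATUS = TAG Add2

cycle 1: issue ADD r2<-Add1 // r0:8,r1:5,r2:Add1,r3:3
cycle 2: issue SUB r1<-Add2 // r0:8,r1:Add2,r2:Add1,r3:3
cycle 3: stall // r0:8,r1:Add2,r2:Add1,r3:3
cycle 4: CDB Add1=6; issue SUB r3<-Add1 // r0:8,r1:Add2,r2:6,r3:Add1
cycle 5: stall // r0:8,r1:Add2,r2:6,r3:Add1
cycle 6: stall // r0:8,r1:Add2,r2:6,r3:Add1
cycle 7: CDB Add2=3; issue ADD r3<-Add2 // r0:8,r1:3,r2:6,r3:Add2
cycle 8: issue MUL r1<-Mul1 // r0:8,r1:Mul1,r2:6,r3:Add2
cycle 9: - // r0:8,r1:Mul1,r2:6,r3:Add2
cycle 10: CDB Add1=5 // r0:8,r1:Mul1,r2:6,r3:Add2
cycle 11: - // r0:8,r1:Mul1,r2:6,r3:Add2
cycle 12: - // r0:8,r1:Mul1,r2:6,r3:Add2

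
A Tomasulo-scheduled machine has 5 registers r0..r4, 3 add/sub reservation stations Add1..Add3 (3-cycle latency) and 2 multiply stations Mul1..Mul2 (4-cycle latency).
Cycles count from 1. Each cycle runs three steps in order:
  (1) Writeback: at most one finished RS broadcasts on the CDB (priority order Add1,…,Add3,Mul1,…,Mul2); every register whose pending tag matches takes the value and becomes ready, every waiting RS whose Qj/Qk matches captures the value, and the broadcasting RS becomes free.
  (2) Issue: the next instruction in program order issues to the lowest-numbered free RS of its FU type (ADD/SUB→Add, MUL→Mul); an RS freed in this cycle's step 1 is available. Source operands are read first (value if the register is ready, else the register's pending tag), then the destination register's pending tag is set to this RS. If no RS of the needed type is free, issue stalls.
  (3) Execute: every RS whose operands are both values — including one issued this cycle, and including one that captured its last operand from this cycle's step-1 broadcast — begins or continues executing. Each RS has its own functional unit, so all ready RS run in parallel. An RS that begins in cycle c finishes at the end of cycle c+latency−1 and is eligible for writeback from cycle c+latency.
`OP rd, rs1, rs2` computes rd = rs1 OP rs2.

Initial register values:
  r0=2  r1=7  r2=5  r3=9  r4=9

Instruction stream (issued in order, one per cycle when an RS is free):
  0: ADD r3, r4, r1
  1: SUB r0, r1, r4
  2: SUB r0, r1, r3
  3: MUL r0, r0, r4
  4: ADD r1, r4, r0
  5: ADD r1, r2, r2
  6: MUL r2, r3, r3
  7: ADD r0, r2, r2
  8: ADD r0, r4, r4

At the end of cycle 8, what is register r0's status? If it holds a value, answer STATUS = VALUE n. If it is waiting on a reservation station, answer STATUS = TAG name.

  c1: issue ADD r3<-Add1  regs: r0:2,r1:7,r2:5,r3:Add1,r4:9
  c2: issue SUB r0<-Add2  regs: r0:Add2,r1:7,r2:5,r3:Add1,r4:9
  c3: issue SUB r0<-Add3  regs: r0:Add3,r1:7,r2:5,r3:Add1,r4:9
  c4: CDB Add1=16; issue MUL r0<-Mul1  regs: r0:Mul1,r1:7,r2:5,r3:16,r4:9
  c5: CDB Add2=-2; issue ADD r1<-Add1  regs: r0:Mul1,r1:Add1,r2:5,r3:16,r4:9
  c6: issue ADD r1<-Add2  regs: r0:Mul1,r1:Add2,r2:5,r3:16,r4:9
  c7: CDB Add3=-9; issue MUL r2<-Mul2  regs: r0:Mul1,r1:Add2,r2:Mul2,r3:16,r4:9
  c8: issue ADD r0<-Add3  regs: r0:Add3,r1:Add2,r2:Mul2,r3:16,r4:9

STATUS = TAG Add3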